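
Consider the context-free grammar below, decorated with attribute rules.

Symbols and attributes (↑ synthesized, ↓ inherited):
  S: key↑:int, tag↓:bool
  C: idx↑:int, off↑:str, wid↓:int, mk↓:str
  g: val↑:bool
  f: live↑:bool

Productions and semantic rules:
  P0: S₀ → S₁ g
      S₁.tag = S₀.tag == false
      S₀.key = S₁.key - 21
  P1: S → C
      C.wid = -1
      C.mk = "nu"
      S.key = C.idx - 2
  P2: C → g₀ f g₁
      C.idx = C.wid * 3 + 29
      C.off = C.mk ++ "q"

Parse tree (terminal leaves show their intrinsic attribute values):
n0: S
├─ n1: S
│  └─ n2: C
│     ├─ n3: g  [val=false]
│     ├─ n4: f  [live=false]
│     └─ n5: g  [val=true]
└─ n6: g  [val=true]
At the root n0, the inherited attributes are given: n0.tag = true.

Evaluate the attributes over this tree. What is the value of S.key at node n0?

1. n0.tag = true  [given at root]
2. n1.tag = false  [S₀.tag == false]
3. n2.wid = -1  [-1]
4. n2.mk = "nu"  ["nu"]
5. n3.val = false  [terminal]
6. n4.live = false  [terminal]
7. n5.val = true  [terminal]
8. n2.idx = 26  [C.wid * 3 + 29]
9. n2.off = "nuq"  [C.mk ++ "q"]
10. n1.key = 24  [C.idx - 2]
11. n6.val = true  [terminal]
12. n0.key = 3  [S₁.key - 21]

3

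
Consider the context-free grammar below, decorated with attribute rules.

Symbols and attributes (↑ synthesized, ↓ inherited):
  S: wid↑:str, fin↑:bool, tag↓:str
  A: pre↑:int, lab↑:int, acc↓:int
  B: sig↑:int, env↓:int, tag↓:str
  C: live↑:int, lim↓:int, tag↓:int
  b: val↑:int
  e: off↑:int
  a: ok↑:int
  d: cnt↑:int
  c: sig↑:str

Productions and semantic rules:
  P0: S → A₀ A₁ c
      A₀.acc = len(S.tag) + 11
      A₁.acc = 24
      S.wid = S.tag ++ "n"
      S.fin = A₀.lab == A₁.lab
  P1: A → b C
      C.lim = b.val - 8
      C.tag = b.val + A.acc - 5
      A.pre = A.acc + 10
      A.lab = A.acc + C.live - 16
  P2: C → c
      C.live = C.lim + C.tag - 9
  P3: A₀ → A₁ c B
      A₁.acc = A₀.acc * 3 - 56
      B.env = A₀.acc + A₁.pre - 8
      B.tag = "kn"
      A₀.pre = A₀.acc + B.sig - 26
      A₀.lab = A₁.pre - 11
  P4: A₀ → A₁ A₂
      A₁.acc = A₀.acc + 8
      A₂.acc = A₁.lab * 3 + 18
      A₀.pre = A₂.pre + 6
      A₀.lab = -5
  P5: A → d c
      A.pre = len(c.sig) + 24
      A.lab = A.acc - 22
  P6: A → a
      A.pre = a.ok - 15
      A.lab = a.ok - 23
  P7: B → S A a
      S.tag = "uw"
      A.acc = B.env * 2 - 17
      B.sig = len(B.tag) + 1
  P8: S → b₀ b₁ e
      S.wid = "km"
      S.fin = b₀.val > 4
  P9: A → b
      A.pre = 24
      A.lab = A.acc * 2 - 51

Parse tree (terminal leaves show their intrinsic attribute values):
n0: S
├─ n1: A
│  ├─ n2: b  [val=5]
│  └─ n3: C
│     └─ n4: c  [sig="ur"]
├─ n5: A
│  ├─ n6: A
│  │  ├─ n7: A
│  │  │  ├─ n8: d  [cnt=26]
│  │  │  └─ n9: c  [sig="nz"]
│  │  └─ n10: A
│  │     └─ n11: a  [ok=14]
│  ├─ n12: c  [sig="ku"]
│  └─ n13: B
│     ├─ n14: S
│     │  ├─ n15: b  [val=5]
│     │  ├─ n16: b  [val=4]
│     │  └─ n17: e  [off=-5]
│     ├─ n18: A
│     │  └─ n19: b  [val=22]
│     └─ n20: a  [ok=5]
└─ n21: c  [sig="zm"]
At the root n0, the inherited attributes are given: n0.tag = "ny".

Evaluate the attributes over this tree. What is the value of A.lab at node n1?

1. n0.tag = "ny"  [given at root]
2. n1.acc = 13  [len(S.tag) + 11]
3. n2.val = 5  [terminal]
4. n3.lim = -3  [b.val - 8]
5. n3.tag = 13  [b.val + A.acc - 5]
6. n4.sig = "ur"  [terminal]
7. n3.live = 1  [C.lim + C.tag - 9]
8. n1.pre = 23  [A.acc + 10]
9. n1.lab = -2  [A.acc + C.live - 16]
10. n5.acc = 24  [24]
11. n6.acc = 16  [A₀.acc * 3 - 56]
12. n7.acc = 24  [A₀.acc + 8]
13. n8.cnt = 26  [terminal]
14. n9.sig = "nz"  [terminal]
15. n7.pre = 26  [len(c.sig) + 24]
16. n7.lab = 2  [A.acc - 22]
17. n10.acc = 24  [A₁.lab * 3 + 18]
18. n11.ok = 14  [terminal]
19. n10.pre = -1  [a.ok - 15]
20. n10.lab = -9  [a.ok - 23]
21. n6.pre = 5  [A₂.pre + 6]
22. n6.lab = -5  [-5]
23. n12.sig = "ku"  [terminal]
24. n13.env = 21  [A₀.acc + A₁.pre - 8]
25. n13.tag = "kn"  ["kn"]
26. n14.tag = "uw"  ["uw"]
27. n15.val = 5  [terminal]
28. n16.val = 4  [terminal]
29. n17.off = -5  [terminal]
30. n14.wid = "km"  ["km"]
31. n14.fin = true  [b₀.val > 4]
32. n18.acc = 25  [B.env * 2 - 17]
33. n19.val = 22  [terminal]
34. n18.pre = 24  [24]
35. n18.lab = -1  [A.acc * 2 - 51]
36. n20.ok = 5  [terminal]
37. n13.sig = 3  [len(B.tag) + 1]
38. n5.pre = 1  [A₀.acc + B.sig - 26]
39. n5.lab = -6  [A₁.pre - 11]
40. n21.sig = "zm"  [terminal]
41. n0.wid = "nyn"  [S.tag ++ "n"]
42. n0.fin = false  [A₀.lab == A₁.lab]

-2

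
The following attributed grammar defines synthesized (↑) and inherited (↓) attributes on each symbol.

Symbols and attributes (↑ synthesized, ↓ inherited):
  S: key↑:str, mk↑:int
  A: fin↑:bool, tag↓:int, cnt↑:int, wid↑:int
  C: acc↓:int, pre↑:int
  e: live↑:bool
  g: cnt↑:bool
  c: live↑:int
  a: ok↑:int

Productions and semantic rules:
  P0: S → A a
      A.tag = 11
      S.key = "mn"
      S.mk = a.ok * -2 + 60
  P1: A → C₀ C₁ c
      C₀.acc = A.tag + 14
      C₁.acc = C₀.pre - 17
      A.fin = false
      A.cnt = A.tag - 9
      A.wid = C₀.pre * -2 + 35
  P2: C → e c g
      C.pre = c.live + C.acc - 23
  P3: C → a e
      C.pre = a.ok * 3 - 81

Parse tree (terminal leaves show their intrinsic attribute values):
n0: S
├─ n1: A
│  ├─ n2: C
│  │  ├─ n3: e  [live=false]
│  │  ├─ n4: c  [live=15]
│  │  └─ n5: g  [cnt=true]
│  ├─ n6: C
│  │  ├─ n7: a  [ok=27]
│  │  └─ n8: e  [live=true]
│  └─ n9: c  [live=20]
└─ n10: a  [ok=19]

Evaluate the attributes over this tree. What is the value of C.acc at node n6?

0

1. n1.tag = 11  [11]
2. n2.acc = 25  [A.tag + 14]
3. n3.live = false  [terminal]
4. n4.live = 15  [terminal]
5. n5.cnt = true  [terminal]
6. n2.pre = 17  [c.live + C.acc - 23]
7. n6.acc = 0  [C₀.pre - 17]
8. n7.ok = 27  [terminal]
9. n8.live = true  [terminal]
10. n6.pre = 0  [a.ok * 3 - 81]
11. n9.live = 20  [terminal]
12. n1.fin = false  [false]
13. n1.cnt = 2  [A.tag - 9]
14. n1.wid = 1  [C₀.pre * -2 + 35]
15. n10.ok = 19  [terminal]
16. n0.key = "mn"  ["mn"]
17. n0.mk = 22  [a.ok * -2 + 60]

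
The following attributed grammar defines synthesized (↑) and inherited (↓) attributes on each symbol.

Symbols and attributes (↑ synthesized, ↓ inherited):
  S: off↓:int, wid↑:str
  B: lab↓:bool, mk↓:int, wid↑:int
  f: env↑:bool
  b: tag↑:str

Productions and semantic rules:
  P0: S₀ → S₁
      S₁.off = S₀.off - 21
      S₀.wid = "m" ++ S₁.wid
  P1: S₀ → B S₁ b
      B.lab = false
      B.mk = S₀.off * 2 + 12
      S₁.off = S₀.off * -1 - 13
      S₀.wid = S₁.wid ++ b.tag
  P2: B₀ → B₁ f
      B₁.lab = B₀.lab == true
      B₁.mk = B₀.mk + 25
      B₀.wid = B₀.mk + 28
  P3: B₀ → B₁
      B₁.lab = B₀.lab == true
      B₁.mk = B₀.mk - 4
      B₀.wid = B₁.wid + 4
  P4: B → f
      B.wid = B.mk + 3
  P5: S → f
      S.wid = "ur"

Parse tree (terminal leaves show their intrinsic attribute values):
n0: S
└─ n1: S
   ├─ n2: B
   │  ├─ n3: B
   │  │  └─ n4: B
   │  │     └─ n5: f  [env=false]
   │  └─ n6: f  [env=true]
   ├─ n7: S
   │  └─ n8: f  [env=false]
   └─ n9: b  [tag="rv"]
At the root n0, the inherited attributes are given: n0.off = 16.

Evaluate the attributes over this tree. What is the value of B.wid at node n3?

1. n0.off = 16  [given at root]
2. n1.off = -5  [S₀.off - 21]
3. n2.lab = false  [false]
4. n2.mk = 2  [S₀.off * 2 + 12]
5. n3.lab = false  [B₀.lab == true]
6. n3.mk = 27  [B₀.mk + 25]
7. n4.lab = false  [B₀.lab == true]
8. n4.mk = 23  [B₀.mk - 4]
9. n5.env = false  [terminal]
10. n4.wid = 26  [B.mk + 3]
11. n3.wid = 30  [B₁.wid + 4]
12. n6.env = true  [terminal]
13. n2.wid = 30  [B₀.mk + 28]
14. n7.off = -8  [S₀.off * -1 - 13]
15. n8.env = false  [terminal]
16. n7.wid = "ur"  ["ur"]
17. n9.tag = "rv"  [terminal]
18. n1.wid = "urrv"  [S₁.wid ++ b.tag]
19. n0.wid = "murrv"  ["m" ++ S₁.wid]

30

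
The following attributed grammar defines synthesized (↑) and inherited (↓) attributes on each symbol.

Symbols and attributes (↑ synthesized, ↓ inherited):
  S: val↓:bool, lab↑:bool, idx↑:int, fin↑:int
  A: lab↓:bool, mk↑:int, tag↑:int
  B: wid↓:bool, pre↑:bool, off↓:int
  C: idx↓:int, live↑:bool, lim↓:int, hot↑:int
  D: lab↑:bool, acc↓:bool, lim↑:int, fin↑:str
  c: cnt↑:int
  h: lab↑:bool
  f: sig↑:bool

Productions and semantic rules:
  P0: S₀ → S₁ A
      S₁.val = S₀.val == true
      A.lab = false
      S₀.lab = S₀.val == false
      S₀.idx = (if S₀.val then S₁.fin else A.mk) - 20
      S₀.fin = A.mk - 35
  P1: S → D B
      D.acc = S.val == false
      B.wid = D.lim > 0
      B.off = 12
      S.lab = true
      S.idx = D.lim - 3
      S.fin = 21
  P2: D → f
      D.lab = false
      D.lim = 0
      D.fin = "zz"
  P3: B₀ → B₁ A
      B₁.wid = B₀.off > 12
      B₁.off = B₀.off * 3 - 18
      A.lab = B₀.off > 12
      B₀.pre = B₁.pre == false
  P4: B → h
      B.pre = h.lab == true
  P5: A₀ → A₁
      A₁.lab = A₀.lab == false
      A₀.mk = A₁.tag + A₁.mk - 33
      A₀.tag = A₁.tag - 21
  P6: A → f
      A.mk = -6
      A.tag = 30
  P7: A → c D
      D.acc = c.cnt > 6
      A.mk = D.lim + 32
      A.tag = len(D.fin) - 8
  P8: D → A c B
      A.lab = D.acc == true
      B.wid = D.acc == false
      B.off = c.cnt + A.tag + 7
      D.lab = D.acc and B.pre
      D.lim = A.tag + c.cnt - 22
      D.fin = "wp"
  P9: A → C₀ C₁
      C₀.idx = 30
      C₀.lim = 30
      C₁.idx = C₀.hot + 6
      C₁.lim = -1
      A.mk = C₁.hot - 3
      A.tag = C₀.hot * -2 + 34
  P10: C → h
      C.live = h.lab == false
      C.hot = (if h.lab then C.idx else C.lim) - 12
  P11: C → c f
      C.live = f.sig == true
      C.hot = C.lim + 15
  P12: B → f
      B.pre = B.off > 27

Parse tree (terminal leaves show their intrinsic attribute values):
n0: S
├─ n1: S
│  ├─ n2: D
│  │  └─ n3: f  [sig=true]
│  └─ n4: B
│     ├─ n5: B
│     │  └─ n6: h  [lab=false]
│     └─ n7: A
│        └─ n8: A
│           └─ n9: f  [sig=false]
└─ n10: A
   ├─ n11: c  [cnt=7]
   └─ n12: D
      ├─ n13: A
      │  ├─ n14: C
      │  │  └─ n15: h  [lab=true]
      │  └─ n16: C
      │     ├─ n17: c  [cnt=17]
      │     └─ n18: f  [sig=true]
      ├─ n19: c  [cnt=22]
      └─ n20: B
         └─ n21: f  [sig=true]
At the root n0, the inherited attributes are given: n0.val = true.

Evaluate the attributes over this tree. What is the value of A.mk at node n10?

1. n0.val = true  [given at root]
2. n1.val = true  [S₀.val == true]
3. n2.acc = false  [S.val == false]
4. n3.sig = true  [terminal]
5. n2.lab = false  [false]
6. n2.lim = 0  [0]
7. n2.fin = "zz"  ["zz"]
8. n4.wid = false  [D.lim > 0]
9. n4.off = 12  [12]
10. n5.wid = false  [B₀.off > 12]
11. n5.off = 18  [B₀.off * 3 - 18]
12. n6.lab = false  [terminal]
13. n5.pre = false  [h.lab == true]
14. n7.lab = false  [B₀.off > 12]
15. n8.lab = true  [A₀.lab == false]
16. n9.sig = false  [terminal]
17. n8.mk = -6  [-6]
18. n8.tag = 30  [30]
19. n7.mk = -9  [A₁.tag + A₁.mk - 33]
20. n7.tag = 9  [A₁.tag - 21]
21. n4.pre = true  [B₁.pre == false]
22. n1.lab = true  [true]
23. n1.idx = -3  [D.lim - 3]
24. n1.fin = 21  [21]
25. n10.lab = false  [false]
26. n11.cnt = 7  [terminal]
27. n12.acc = true  [c.cnt > 6]
28. n13.lab = true  [D.acc == true]
29. n14.idx = 30  [30]
30. n14.lim = 30  [30]
31. n15.lab = true  [terminal]
32. n14.live = false  [h.lab == false]
33. n14.hot = 18  [(if h.lab then C.idx else C.lim) - 12]
34. n16.idx = 24  [C₀.hot + 6]
35. n16.lim = -1  [-1]
36. n17.cnt = 17  [terminal]
37. n18.sig = true  [terminal]
38. n16.live = true  [f.sig == true]
39. n16.hot = 14  [C.lim + 15]
40. n13.mk = 11  [C₁.hot - 3]
41. n13.tag = -2  [C₀.hot * -2 + 34]
42. n19.cnt = 22  [terminal]
43. n20.wid = false  [D.acc == false]
44. n20.off = 27  [c.cnt + A.tag + 7]
45. n21.sig = true  [terminal]
46. n20.pre = false  [B.off > 27]
47. n12.lab = false  [D.acc and B.pre]
48. n12.lim = -2  [A.tag + c.cnt - 22]
49. n12.fin = "wp"  ["wp"]
50. n10.mk = 30  [D.lim + 32]
51. n10.tag = -6  [len(D.fin) - 8]
52. n0.lab = false  [S₀.val == false]
53. n0.idx = 1  [(if S₀.val then S₁.fin else A.mk) - 20]
54. n0.fin = -5  [A.mk - 35]

30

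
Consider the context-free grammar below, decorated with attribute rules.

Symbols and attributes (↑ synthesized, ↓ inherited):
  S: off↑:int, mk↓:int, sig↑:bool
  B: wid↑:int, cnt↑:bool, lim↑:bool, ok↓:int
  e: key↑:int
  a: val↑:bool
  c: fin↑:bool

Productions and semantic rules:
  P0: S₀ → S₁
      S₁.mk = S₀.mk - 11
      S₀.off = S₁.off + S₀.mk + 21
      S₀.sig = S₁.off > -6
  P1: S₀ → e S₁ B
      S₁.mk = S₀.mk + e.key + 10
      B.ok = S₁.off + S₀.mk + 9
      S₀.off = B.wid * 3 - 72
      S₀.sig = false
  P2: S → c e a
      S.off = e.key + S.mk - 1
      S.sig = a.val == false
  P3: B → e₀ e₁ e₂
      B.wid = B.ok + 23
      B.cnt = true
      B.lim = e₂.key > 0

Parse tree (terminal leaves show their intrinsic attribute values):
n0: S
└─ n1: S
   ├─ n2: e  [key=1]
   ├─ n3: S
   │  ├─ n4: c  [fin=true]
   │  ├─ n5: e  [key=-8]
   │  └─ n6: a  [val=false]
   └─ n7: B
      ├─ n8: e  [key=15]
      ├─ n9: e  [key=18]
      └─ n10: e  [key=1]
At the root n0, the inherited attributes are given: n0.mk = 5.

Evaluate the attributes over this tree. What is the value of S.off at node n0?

1. n0.mk = 5  [given at root]
2. n1.mk = -6  [S₀.mk - 11]
3. n2.key = 1  [terminal]
4. n3.mk = 5  [S₀.mk + e.key + 10]
5. n4.fin = true  [terminal]
6. n5.key = -8  [terminal]
7. n6.val = false  [terminal]
8. n3.off = -4  [e.key + S.mk - 1]
9. n3.sig = true  [a.val == false]
10. n7.ok = -1  [S₁.off + S₀.mk + 9]
11. n8.key = 15  [terminal]
12. n9.key = 18  [terminal]
13. n10.key = 1  [terminal]
14. n7.wid = 22  [B.ok + 23]
15. n7.cnt = true  [true]
16. n7.lim = true  [e₂.key > 0]
17. n1.off = -6  [B.wid * 3 - 72]
18. n1.sig = false  [false]
19. n0.off = 20  [S₁.off + S₀.mk + 21]
20. n0.sig = false  [S₁.off > -6]

20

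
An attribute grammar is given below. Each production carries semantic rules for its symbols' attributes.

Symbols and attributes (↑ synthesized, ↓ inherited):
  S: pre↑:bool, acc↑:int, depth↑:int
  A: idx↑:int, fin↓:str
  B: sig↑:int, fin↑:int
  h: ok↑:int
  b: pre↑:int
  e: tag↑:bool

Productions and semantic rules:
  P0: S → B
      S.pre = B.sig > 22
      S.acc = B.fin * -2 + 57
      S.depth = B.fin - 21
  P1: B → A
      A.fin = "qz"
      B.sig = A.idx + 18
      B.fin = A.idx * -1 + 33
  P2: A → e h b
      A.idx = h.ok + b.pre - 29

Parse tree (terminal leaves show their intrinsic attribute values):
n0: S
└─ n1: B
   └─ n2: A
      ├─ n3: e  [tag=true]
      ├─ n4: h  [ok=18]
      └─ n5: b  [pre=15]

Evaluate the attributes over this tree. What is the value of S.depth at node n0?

1. n2.fin = "qz"  ["qz"]
2. n3.tag = true  [terminal]
3. n4.ok = 18  [terminal]
4. n5.pre = 15  [terminal]
5. n2.idx = 4  [h.ok + b.pre - 29]
6. n1.sig = 22  [A.idx + 18]
7. n1.fin = 29  [A.idx * -1 + 33]
8. n0.pre = false  [B.sig > 22]
9. n0.acc = -1  [B.fin * -2 + 57]
10. n0.depth = 8  [B.fin - 21]

8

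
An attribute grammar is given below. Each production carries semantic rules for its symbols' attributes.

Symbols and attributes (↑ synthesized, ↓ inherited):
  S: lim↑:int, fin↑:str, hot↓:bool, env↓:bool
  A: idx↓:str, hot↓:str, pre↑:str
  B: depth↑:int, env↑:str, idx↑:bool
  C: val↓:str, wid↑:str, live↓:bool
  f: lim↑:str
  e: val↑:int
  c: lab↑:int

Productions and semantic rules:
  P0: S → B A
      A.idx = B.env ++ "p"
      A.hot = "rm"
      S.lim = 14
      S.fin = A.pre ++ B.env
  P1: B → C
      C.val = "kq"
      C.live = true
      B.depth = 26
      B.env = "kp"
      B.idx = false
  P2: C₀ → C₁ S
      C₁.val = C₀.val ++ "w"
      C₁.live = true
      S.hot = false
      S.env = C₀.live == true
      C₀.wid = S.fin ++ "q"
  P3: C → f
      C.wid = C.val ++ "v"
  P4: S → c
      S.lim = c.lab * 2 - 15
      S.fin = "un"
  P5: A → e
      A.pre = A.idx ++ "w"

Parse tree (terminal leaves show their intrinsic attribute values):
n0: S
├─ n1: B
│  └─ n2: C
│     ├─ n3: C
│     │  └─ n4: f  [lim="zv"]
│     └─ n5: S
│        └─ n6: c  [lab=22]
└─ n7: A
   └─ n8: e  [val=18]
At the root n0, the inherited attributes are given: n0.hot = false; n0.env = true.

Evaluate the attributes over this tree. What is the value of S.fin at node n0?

"kppwkp"

1. n0.hot = false  [given at root]
2. n0.env = true  [given at root]
3. n2.val = "kq"  ["kq"]
4. n2.live = true  [true]
5. n3.val = "kqw"  [C₀.val ++ "w"]
6. n3.live = true  [true]
7. n4.lim = "zv"  [terminal]
8. n3.wid = "kqwv"  [C.val ++ "v"]
9. n5.hot = false  [false]
10. n5.env = true  [C₀.live == true]
11. n6.lab = 22  [terminal]
12. n5.lim = 29  [c.lab * 2 - 15]
13. n5.fin = "un"  ["un"]
14. n2.wid = "unq"  [S.fin ++ "q"]
15. n1.depth = 26  [26]
16. n1.env = "kp"  ["kp"]
17. n1.idx = false  [false]
18. n7.idx = "kpp"  [B.env ++ "p"]
19. n7.hot = "rm"  ["rm"]
20. n8.val = 18  [terminal]
21. n7.pre = "kppw"  [A.idx ++ "w"]
22. n0.lim = 14  [14]
23. n0.fin = "kppwkp"  [A.pre ++ B.env]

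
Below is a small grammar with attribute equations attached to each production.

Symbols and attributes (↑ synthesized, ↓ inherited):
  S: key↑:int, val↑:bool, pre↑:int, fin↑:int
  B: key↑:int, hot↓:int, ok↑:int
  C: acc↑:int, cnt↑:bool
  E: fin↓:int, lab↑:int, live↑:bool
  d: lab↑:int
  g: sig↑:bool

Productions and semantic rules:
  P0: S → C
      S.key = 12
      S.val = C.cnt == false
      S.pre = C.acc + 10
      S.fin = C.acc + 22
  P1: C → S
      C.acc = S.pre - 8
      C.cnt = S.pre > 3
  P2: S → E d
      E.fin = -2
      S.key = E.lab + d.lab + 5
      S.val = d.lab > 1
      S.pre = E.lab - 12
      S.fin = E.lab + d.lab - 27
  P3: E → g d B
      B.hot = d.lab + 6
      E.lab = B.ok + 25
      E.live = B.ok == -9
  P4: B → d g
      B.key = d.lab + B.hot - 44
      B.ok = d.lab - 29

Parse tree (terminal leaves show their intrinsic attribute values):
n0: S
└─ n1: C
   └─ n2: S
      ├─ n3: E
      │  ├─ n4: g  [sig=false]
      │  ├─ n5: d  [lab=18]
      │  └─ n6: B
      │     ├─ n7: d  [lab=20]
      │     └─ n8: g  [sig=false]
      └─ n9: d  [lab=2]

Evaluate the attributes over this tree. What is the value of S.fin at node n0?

18

1. n3.fin = -2  [-2]
2. n4.sig = false  [terminal]
3. n5.lab = 18  [terminal]
4. n6.hot = 24  [d.lab + 6]
5. n7.lab = 20  [terminal]
6. n8.sig = false  [terminal]
7. n6.key = 0  [d.lab + B.hot - 44]
8. n6.ok = -9  [d.lab - 29]
9. n3.lab = 16  [B.ok + 25]
10. n3.live = true  [B.ok == -9]
11. n9.lab = 2  [terminal]
12. n2.key = 23  [E.lab + d.lab + 5]
13. n2.val = true  [d.lab > 1]
14. n2.pre = 4  [E.lab - 12]
15. n2.fin = -9  [E.lab + d.lab - 27]
16. n1.acc = -4  [S.pre - 8]
17. n1.cnt = true  [S.pre > 3]
18. n0.key = 12  [12]
19. n0.val = false  [C.cnt == false]
20. n0.pre = 6  [C.acc + 10]
21. n0.fin = 18  [C.acc + 22]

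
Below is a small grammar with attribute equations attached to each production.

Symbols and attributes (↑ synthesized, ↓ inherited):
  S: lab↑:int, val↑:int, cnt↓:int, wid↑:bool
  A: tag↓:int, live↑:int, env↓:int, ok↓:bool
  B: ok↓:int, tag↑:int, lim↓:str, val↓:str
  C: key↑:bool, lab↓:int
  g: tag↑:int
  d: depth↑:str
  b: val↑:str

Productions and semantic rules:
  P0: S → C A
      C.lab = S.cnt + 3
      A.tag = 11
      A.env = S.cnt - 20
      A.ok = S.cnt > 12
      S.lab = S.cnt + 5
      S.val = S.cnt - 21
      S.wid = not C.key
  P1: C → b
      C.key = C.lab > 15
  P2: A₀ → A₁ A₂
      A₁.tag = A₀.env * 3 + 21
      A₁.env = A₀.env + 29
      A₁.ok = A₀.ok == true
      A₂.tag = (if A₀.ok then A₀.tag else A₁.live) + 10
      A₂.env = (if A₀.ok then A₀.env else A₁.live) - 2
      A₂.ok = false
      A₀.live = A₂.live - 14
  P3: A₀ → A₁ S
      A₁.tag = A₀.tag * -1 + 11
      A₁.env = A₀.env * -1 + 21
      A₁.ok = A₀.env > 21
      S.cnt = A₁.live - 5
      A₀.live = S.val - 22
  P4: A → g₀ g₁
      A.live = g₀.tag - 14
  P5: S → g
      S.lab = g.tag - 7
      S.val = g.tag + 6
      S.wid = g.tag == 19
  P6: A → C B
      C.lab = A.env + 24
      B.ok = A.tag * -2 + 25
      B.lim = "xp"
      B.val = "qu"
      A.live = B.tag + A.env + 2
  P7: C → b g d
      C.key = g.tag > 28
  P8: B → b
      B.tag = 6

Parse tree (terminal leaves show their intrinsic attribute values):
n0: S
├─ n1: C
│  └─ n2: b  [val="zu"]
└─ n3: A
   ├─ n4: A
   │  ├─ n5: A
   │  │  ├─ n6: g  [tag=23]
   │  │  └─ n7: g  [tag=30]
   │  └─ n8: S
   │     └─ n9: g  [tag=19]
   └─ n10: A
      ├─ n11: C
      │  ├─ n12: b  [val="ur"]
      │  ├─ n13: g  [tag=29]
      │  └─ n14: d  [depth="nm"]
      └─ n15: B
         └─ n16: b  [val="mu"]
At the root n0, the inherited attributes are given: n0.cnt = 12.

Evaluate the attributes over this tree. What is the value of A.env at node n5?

1. n0.cnt = 12  [given at root]
2. n1.lab = 15  [S.cnt + 3]
3. n2.val = "zu"  [terminal]
4. n1.key = false  [C.lab > 15]
5. n3.tag = 11  [11]
6. n3.env = -8  [S.cnt - 20]
7. n3.ok = false  [S.cnt > 12]
8. n4.tag = -3  [A₀.env * 3 + 21]
9. n4.env = 21  [A₀.env + 29]
10. n4.ok = false  [A₀.ok == true]
11. n5.tag = 14  [A₀.tag * -1 + 11]
12. n5.env = 0  [A₀.env * -1 + 21]
13. n5.ok = false  [A₀.env > 21]
14. n6.tag = 23  [terminal]
15. n7.tag = 30  [terminal]
16. n5.live = 9  [g₀.tag - 14]
17. n8.cnt = 4  [A₁.live - 5]
18. n9.tag = 19  [terminal]
19. n8.lab = 12  [g.tag - 7]
20. n8.val = 25  [g.tag + 6]
21. n8.wid = true  [g.tag == 19]
22. n4.live = 3  [S.val - 22]
23. n10.tag = 13  [(if A₀.ok then A₀.tag else A₁.live) + 10]
24. n10.env = 1  [(if A₀.ok then A₀.env else A₁.live) - 2]
25. n10.ok = false  [false]
26. n11.lab = 25  [A.env + 24]
27. n12.val = "ur"  [terminal]
28. n13.tag = 29  [terminal]
29. n14.depth = "nm"  [terminal]
30. n11.key = true  [g.tag > 28]
31. n15.ok = -1  [A.tag * -2 + 25]
32. n15.lim = "xp"  ["xp"]
33. n15.val = "qu"  ["qu"]
34. n16.val = "mu"  [terminal]
35. n15.tag = 6  [6]
36. n10.live = 9  [B.tag + A.env + 2]
37. n3.live = -5  [A₂.live - 14]
38. n0.lab = 17  [S.cnt + 5]
39. n0.val = -9  [S.cnt - 21]
40. n0.wid = true  [not C.key]

0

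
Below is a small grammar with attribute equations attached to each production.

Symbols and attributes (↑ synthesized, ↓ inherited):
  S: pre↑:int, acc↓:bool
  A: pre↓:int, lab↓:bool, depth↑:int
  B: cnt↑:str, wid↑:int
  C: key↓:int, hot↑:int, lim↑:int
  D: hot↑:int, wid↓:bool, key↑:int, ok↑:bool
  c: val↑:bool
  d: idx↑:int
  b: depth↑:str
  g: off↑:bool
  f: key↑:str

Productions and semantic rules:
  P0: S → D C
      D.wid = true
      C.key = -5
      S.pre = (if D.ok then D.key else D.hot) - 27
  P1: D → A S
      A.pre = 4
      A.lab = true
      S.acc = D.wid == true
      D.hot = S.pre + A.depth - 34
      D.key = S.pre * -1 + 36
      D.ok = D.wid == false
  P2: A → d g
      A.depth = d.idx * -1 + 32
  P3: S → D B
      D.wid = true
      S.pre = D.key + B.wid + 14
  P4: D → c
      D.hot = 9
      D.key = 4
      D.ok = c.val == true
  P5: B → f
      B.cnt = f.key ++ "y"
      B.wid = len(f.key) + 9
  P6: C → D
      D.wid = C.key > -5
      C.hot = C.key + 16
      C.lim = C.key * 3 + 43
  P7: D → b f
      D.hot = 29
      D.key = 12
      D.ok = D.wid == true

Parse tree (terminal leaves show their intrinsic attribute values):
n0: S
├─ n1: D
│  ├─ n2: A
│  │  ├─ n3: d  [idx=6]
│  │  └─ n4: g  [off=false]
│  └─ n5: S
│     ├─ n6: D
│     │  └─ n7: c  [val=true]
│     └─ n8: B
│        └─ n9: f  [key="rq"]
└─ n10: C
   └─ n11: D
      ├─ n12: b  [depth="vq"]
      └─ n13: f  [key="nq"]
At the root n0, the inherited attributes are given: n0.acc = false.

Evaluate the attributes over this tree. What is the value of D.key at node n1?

1. n0.acc = false  [given at root]
2. n1.wid = true  [true]
3. n2.pre = 4  [4]
4. n2.lab = true  [true]
5. n3.idx = 6  [terminal]
6. n4.off = false  [terminal]
7. n2.depth = 26  [d.idx * -1 + 32]
8. n5.acc = true  [D.wid == true]
9. n6.wid = true  [true]
10. n7.val = true  [terminal]
11. n6.hot = 9  [9]
12. n6.key = 4  [4]
13. n6.ok = true  [c.val == true]
14. n9.key = "rq"  [terminal]
15. n8.cnt = "rqy"  [f.key ++ "y"]
16. n8.wid = 11  [len(f.key) + 9]
17. n5.pre = 29  [D.key + B.wid + 14]
18. n1.hot = 21  [S.pre + A.depth - 34]
19. n1.key = 7  [S.pre * -1 + 36]
20. n1.ok = false  [D.wid == false]
21. n10.key = -5  [-5]
22. n11.wid = false  [C.key > -5]
23. n12.depth = "vq"  [terminal]
24. n13.key = "nq"  [terminal]
25. n11.hot = 29  [29]
26. n11.key = 12  [12]
27. n11.ok = false  [D.wid == true]
28. n10.hot = 11  [C.key + 16]
29. n10.lim = 28  [C.key * 3 + 43]
30. n0.pre = -6  [(if D.ok then D.key else D.hot) - 27]

7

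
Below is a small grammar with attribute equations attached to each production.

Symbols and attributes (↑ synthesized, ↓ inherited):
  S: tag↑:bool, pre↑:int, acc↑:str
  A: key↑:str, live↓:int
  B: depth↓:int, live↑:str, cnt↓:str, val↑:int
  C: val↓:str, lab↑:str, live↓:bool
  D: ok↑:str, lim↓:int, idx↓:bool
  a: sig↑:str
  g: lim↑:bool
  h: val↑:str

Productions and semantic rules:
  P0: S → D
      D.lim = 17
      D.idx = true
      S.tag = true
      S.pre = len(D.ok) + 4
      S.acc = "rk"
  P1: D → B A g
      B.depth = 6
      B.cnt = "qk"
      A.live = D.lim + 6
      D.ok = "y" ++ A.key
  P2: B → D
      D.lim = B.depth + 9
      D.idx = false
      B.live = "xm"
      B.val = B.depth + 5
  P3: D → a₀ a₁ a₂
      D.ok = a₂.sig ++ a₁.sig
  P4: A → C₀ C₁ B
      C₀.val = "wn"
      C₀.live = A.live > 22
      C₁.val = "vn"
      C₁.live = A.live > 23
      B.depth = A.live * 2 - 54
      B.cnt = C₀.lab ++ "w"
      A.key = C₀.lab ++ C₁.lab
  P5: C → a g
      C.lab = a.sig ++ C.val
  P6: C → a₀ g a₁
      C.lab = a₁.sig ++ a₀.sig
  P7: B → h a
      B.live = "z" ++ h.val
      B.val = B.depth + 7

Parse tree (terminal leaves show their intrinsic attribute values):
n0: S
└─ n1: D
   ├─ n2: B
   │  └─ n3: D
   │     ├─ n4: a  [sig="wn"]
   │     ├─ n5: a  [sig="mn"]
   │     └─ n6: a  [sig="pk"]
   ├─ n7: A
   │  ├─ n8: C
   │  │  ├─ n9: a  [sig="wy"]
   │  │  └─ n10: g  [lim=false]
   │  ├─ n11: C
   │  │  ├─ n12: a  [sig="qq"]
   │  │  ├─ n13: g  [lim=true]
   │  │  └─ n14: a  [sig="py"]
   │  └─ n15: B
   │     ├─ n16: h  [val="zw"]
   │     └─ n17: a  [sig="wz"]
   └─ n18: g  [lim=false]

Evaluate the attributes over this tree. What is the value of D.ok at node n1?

1. n1.lim = 17  [17]
2. n1.idx = true  [true]
3. n2.depth = 6  [6]
4. n2.cnt = "qk"  ["qk"]
5. n3.lim = 15  [B.depth + 9]
6. n3.idx = false  [false]
7. n4.sig = "wn"  [terminal]
8. n5.sig = "mn"  [terminal]
9. n6.sig = "pk"  [terminal]
10. n3.ok = "pkmn"  [a₂.sig ++ a₁.sig]
11. n2.live = "xm"  ["xm"]
12. n2.val = 11  [B.depth + 5]
13. n7.live = 23  [D.lim + 6]
14. n8.val = "wn"  ["wn"]
15. n8.live = true  [A.live > 22]
16. n9.sig = "wy"  [terminal]
17. n10.lim = false  [terminal]
18. n8.lab = "wywn"  [a.sig ++ C.val]
19. n11.val = "vn"  ["vn"]
20. n11.live = false  [A.live > 23]
21. n12.sig = "qq"  [terminal]
22. n13.lim = true  [terminal]
23. n14.sig = "py"  [terminal]
24. n11.lab = "pyqq"  [a₁.sig ++ a₀.sig]
25. n15.depth = -8  [A.live * 2 - 54]
26. n15.cnt = "wywnw"  [C₀.lab ++ "w"]
27. n16.val = "zw"  [terminal]
28. n17.sig = "wz"  [terminal]
29. n15.live = "zzw"  ["z" ++ h.val]
30. n15.val = -1  [B.depth + 7]
31. n7.key = "wywnpyqq"  [C₀.lab ++ C₁.lab]
32. n18.lim = false  [terminal]
33. n1.ok = "ywywnpyqq"  ["y" ++ A.key]
34. n0.tag = true  [true]
35. n0.pre = 13  [len(D.ok) + 4]
36. n0.acc = "rk"  ["rk"]

"ywywnpyqq"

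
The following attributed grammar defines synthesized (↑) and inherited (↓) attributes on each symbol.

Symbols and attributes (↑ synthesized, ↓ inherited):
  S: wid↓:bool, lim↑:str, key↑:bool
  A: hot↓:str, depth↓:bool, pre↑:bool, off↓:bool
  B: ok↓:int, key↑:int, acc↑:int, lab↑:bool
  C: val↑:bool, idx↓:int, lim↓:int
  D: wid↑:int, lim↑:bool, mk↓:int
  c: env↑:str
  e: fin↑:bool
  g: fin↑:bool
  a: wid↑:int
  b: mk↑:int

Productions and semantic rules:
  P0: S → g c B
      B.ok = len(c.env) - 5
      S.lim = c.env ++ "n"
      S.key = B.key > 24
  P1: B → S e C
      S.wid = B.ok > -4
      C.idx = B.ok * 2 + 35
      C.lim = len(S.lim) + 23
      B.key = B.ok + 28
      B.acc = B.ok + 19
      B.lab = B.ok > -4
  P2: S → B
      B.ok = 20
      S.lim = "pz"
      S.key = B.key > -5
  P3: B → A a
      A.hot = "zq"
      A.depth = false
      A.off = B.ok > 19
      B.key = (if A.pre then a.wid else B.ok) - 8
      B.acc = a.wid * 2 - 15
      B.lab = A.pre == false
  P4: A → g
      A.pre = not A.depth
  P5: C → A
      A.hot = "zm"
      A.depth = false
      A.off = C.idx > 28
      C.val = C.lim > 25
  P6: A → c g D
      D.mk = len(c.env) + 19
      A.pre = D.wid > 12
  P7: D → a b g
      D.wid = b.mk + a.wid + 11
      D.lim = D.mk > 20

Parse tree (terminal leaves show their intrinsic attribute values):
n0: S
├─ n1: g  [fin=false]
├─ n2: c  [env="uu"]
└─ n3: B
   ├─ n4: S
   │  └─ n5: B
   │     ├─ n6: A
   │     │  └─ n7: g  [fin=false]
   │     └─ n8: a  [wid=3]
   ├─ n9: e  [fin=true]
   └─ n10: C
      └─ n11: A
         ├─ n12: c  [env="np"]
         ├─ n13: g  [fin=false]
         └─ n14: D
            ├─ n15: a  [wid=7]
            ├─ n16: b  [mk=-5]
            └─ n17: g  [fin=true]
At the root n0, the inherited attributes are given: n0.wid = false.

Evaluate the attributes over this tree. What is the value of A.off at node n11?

1. n0.wid = false  [given at root]
2. n1.fin = false  [terminal]
3. n2.env = "uu"  [terminal]
4. n3.ok = -3  [len(c.env) - 5]
5. n4.wid = true  [B.ok > -4]
6. n5.ok = 20  [20]
7. n6.hot = "zq"  ["zq"]
8. n6.depth = false  [false]
9. n6.off = true  [B.ok > 19]
10. n7.fin = false  [terminal]
11. n6.pre = true  [not A.depth]
12. n8.wid = 3  [terminal]
13. n5.key = -5  [(if A.pre then a.wid else B.ok) - 8]
14. n5.acc = -9  [a.wid * 2 - 15]
15. n5.lab = false  [A.pre == false]
16. n4.lim = "pz"  ["pz"]
17. n4.key = false  [B.key > -5]
18. n9.fin = true  [terminal]
19. n10.idx = 29  [B.ok * 2 + 35]
20. n10.lim = 25  [len(S.lim) + 23]
21. n11.hot = "zm"  ["zm"]
22. n11.depth = false  [false]
23. n11.off = true  [C.idx > 28]
24. n12.env = "np"  [terminal]
25. n13.fin = false  [terminal]
26. n14.mk = 21  [len(c.env) + 19]
27. n15.wid = 7  [terminal]
28. n16.mk = -5  [terminal]
29. n17.fin = true  [terminal]
30. n14.wid = 13  [b.mk + a.wid + 11]
31. n14.lim = true  [D.mk > 20]
32. n11.pre = true  [D.wid > 12]
33. n10.val = false  [C.lim > 25]
34. n3.key = 25  [B.ok + 28]
35. n3.acc = 16  [B.ok + 19]
36. n3.lab = true  [B.ok > -4]
37. n0.lim = "uun"  [c.env ++ "n"]
38. n0.key = true  [B.key > 24]

true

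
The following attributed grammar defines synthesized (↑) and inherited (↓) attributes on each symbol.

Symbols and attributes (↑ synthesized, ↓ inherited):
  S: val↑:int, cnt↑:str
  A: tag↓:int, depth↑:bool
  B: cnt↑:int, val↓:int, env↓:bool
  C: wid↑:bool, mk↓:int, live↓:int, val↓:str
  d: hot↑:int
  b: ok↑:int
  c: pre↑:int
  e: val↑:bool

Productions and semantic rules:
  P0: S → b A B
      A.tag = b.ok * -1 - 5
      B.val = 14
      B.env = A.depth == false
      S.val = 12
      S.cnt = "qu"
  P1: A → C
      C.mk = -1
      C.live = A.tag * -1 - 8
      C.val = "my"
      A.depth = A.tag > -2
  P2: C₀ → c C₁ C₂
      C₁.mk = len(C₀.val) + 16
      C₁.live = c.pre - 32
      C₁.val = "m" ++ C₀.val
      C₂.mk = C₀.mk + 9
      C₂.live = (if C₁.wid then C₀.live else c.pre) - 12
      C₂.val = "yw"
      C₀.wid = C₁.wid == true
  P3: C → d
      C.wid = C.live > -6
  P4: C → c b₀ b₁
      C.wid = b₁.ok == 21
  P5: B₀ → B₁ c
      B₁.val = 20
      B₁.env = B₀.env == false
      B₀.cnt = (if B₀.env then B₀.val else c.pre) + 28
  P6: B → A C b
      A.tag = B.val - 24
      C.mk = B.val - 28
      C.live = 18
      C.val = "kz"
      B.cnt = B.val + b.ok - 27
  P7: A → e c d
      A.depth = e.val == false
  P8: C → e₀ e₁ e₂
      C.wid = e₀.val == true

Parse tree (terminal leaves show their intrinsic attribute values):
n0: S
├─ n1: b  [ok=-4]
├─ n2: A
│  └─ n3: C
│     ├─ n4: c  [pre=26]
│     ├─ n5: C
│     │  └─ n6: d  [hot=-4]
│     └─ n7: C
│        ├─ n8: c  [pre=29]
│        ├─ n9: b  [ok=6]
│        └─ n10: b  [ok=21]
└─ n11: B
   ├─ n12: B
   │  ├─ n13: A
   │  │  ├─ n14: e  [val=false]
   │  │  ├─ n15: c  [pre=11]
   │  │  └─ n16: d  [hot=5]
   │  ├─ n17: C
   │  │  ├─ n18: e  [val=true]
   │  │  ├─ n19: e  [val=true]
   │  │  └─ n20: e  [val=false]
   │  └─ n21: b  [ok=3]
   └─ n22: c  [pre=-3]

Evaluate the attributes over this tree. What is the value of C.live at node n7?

1. n1.ok = -4  [terminal]
2. n2.tag = -1  [b.ok * -1 - 5]
3. n3.mk = -1  [-1]
4. n3.live = -7  [A.tag * -1 - 8]
5. n3.val = "my"  ["my"]
6. n4.pre = 26  [terminal]
7. n5.mk = 18  [len(C₀.val) + 16]
8. n5.live = -6  [c.pre - 32]
9. n5.val = "mmy"  ["m" ++ C₀.val]
10. n6.hot = -4  [terminal]
11. n5.wid = false  [C.live > -6]
12. n7.mk = 8  [C₀.mk + 9]
13. n7.live = 14  [(if C₁.wid then C₀.live else c.pre) - 12]
14. n7.val = "yw"  ["yw"]
15. n8.pre = 29  [terminal]
16. n9.ok = 6  [terminal]
17. n10.ok = 21  [terminal]
18. n7.wid = true  [b₁.ok == 21]
19. n3.wid = false  [C₁.wid == true]
20. n2.depth = true  [A.tag > -2]
21. n11.val = 14  [14]
22. n11.env = false  [A.depth == false]
23. n12.val = 20  [20]
24. n12.env = true  [B₀.env == false]
25. n13.tag = -4  [B.val - 24]
26. n14.val = false  [terminal]
27. n15.pre = 11  [terminal]
28. n16.hot = 5  [terminal]
29. n13.depth = true  [e.val == false]
30. n17.mk = -8  [B.val - 28]
31. n17.live = 18  [18]
32. n17.val = "kz"  ["kz"]
33. n18.val = true  [terminal]
34. n19.val = true  [terminal]
35. n20.val = false  [terminal]
36. n17.wid = true  [e₀.val == true]
37. n21.ok = 3  [terminal]
38. n12.cnt = -4  [B.val + b.ok - 27]
39. n22.pre = -3  [terminal]
40. n11.cnt = 25  [(if B₀.env then B₀.val else c.pre) + 28]
41. n0.val = 12  [12]
42. n0.cnt = "qu"  ["qu"]

14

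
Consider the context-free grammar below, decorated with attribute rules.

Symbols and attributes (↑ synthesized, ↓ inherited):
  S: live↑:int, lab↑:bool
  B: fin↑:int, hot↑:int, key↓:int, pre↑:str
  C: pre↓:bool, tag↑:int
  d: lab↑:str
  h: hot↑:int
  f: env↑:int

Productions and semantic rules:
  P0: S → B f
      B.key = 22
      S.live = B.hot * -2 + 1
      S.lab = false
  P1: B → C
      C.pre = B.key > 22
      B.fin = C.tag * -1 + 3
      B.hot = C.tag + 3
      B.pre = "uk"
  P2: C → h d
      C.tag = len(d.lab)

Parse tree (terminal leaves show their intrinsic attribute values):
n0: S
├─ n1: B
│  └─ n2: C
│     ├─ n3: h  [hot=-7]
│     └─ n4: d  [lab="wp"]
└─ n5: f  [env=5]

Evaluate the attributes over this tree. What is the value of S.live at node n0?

1. n1.key = 22  [22]
2. n2.pre = false  [B.key > 22]
3. n3.hot = -7  [terminal]
4. n4.lab = "wp"  [terminal]
5. n2.tag = 2  [len(d.lab)]
6. n1.fin = 1  [C.tag * -1 + 3]
7. n1.hot = 5  [C.tag + 3]
8. n1.pre = "uk"  ["uk"]
9. n5.env = 5  [terminal]
10. n0.live = -9  [B.hot * -2 + 1]
11. n0.lab = false  [false]

-9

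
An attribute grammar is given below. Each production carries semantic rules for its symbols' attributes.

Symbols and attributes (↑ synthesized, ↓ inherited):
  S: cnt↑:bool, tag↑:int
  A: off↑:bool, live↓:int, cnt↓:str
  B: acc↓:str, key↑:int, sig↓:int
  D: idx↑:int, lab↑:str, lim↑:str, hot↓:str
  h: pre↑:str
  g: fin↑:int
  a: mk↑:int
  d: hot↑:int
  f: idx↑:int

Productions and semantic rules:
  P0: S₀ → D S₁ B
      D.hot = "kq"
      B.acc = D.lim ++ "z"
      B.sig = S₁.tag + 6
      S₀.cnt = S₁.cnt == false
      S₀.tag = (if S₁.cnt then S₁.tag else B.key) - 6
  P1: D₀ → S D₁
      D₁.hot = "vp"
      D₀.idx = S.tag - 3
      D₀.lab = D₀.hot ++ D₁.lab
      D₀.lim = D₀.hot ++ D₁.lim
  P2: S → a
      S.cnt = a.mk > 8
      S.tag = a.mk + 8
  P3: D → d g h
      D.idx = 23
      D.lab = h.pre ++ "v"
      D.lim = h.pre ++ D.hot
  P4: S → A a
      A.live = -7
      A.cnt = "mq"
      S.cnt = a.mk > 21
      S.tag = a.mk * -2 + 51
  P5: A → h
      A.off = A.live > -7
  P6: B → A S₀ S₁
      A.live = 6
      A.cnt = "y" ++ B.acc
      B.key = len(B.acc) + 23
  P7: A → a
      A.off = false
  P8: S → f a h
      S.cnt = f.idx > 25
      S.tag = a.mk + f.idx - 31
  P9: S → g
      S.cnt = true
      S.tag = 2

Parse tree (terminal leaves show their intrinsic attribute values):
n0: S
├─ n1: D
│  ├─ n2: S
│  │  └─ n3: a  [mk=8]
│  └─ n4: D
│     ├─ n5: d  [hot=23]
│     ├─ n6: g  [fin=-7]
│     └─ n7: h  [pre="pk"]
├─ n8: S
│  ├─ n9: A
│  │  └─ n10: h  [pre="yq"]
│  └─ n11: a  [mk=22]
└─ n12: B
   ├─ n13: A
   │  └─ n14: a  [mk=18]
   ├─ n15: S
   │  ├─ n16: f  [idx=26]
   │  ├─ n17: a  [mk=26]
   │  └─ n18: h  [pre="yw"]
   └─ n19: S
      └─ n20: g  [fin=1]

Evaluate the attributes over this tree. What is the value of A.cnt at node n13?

1. n1.hot = "kq"  ["kq"]
2. n3.mk = 8  [terminal]
3. n2.cnt = false  [a.mk > 8]
4. n2.tag = 16  [a.mk + 8]
5. n4.hot = "vp"  ["vp"]
6. n5.hot = 23  [terminal]
7. n6.fin = -7  [terminal]
8. n7.pre = "pk"  [terminal]
9. n4.idx = 23  [23]
10. n4.lab = "pkv"  [h.pre ++ "v"]
11. n4.lim = "pkvp"  [h.pre ++ D.hot]
12. n1.idx = 13  [S.tag - 3]
13. n1.lab = "kqpkv"  [D₀.hot ++ D₁.lab]
14. n1.lim = "kqpkvp"  [D₀.hot ++ D₁.lim]
15. n9.live = -7  [-7]
16. n9.cnt = "mq"  ["mq"]
17. n10.pre = "yq"  [terminal]
18. n9.off = false  [A.live > -7]
19. n11.mk = 22  [terminal]
20. n8.cnt = true  [a.mk > 21]
21. n8.tag = 7  [a.mk * -2 + 51]
22. n12.acc = "kqpkvpz"  [D.lim ++ "z"]
23. n12.sig = 13  [S₁.tag + 6]
24. n13.live = 6  [6]
25. n13.cnt = "ykqpkvpz"  ["y" ++ B.acc]
26. n14.mk = 18  [terminal]
27. n13.off = false  [false]
28. n16.idx = 26  [terminal]
29. n17.mk = 26  [terminal]
30. n18.pre = "yw"  [terminal]
31. n15.cnt = true  [f.idx > 25]
32. n15.tag = 21  [a.mk + f.idx - 31]
33. n20.fin = 1  [terminal]
34. n19.cnt = true  [true]
35. n19.tag = 2  [2]
36. n12.key = 30  [len(B.acc) + 23]
37. n0.cnt = false  [S₁.cnt == false]
38. n0.tag = 1  [(if S₁.cnt then S₁.tag else B.key) - 6]

"ykqpkvpz"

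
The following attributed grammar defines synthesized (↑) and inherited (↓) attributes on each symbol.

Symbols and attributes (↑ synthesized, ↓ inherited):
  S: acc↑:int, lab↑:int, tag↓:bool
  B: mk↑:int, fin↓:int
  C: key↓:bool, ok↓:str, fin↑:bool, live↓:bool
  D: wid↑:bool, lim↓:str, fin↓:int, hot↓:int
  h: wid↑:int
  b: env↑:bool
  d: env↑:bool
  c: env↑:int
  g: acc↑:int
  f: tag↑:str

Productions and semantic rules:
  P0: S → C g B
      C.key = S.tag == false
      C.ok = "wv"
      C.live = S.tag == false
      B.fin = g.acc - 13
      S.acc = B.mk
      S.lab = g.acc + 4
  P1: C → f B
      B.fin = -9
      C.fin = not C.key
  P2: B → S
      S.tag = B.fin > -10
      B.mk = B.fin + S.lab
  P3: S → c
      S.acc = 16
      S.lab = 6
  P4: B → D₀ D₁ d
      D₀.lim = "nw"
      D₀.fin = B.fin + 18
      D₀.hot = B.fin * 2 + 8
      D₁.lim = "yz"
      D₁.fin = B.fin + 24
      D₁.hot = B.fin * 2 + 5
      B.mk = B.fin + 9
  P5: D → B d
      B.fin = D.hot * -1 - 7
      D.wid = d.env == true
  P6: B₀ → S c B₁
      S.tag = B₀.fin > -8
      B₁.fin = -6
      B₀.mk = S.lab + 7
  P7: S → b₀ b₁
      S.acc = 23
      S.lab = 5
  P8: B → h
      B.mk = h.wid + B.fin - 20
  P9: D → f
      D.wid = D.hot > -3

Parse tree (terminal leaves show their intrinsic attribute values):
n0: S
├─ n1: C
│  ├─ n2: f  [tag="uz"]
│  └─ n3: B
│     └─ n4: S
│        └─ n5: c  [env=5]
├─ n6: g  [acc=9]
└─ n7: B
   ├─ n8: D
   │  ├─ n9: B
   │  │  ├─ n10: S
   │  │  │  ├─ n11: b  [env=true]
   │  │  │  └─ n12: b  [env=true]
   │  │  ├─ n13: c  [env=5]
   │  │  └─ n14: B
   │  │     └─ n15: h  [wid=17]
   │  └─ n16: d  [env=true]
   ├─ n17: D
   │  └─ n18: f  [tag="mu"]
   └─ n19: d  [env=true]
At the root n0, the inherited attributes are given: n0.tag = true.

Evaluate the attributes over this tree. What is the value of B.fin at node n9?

1. n0.tag = true  [given at root]
2. n1.key = false  [S.tag == false]
3. n1.ok = "wv"  ["wv"]
4. n1.live = false  [S.tag == false]
5. n2.tag = "uz"  [terminal]
6. n3.fin = -9  [-9]
7. n4.tag = true  [B.fin > -10]
8. n5.env = 5  [terminal]
9. n4.acc = 16  [16]
10. n4.lab = 6  [6]
11. n3.mk = -3  [B.fin + S.lab]
12. n1.fin = true  [not C.key]
13. n6.acc = 9  [terminal]
14. n7.fin = -4  [g.acc - 13]
15. n8.lim = "nw"  ["nw"]
16. n8.fin = 14  [B.fin + 18]
17. n8.hot = 0  [B.fin * 2 + 8]
18. n9.fin = -7  [D.hot * -1 - 7]
19. n10.tag = true  [B₀.fin > -8]
20. n11.env = true  [terminal]
21. n12.env = true  [terminal]
22. n10.acc = 23  [23]
23. n10.lab = 5  [5]
24. n13.env = 5  [terminal]
25. n14.fin = -6  [-6]
26. n15.wid = 17  [terminal]
27. n14.mk = -9  [h.wid + B.fin - 20]
28. n9.mk = 12  [S.lab + 7]
29. n16.env = true  [terminal]
30. n8.wid = true  [d.env == true]
31. n17.lim = "yz"  ["yz"]
32. n17.fin = 20  [B.fin + 24]
33. n17.hot = -3  [B.fin * 2 + 5]
34. n18.tag = "mu"  [terminal]
35. n17.wid = false  [D.hot > -3]
36. n19.env = true  [terminal]
37. n7.mk = 5  [B.fin + 9]
38. n0.acc = 5  [B.mk]
39. n0.lab = 13  [g.acc + 4]

-7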